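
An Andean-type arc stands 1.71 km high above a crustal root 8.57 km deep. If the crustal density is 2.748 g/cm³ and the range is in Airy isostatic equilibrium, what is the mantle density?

3.3 g/cm³

Airy balance: ρ_c h = (ρ_m − ρ_c) r → ρ_m = ρ_c (1 + h/r).
ρ_m = 2.748 × (1 + 1.71 km/8.57 km) = 3.3 g/cm³.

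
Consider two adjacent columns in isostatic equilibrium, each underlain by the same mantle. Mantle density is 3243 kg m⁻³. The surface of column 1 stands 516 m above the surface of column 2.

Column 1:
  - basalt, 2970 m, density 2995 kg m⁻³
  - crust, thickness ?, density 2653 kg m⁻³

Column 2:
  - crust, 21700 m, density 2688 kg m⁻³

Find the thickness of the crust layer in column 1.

Take the compensation level at the base of the deeper column (depth z_c below the surface of column 1) and equate Σ ρ_i t_i down to z_c; mantle fills any gap and the z_c terms cancel.
Column 1: 2970×2995 + x×2653 + (z_c − 2970 − x)×3243
Column 2: 516×0 + 21700×2688 + (z_c − 516 − 21700)×3243
The z_c×3243 term appears on both sides and cancels. Collect the known terms of each column as K = Σ(ρt)_known − 3243 × (depth of known layers): K_1 = 8895150 − 3243×2970 = −736560; K_2 = 58329600 − 3243×(516 + 21700) = −13716888.
Balance: K_1 − x×(3243 − 2653) = K_2, so x = (K_1 − K_2)/(3243 − 2653) = 12980300/590 = 22000 m.

22000 m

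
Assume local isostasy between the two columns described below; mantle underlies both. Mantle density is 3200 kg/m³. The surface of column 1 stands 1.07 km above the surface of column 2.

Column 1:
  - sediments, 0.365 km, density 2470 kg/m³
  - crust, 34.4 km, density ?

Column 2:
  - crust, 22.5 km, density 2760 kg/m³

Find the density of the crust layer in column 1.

Take the compensation level at the base of the deeper column (depth z_c below the surface of column 1) and equate Σ ρ_i t_i down to z_c; mantle fills any gap and the z_c terms cancel.
Column 1: 0.365×2470 + 34.4×ρ + (z_c − 34.765)×3200
Column 2: 1.07×0 + 22.5×2760 + (z_c − 1.07 − 22.5)×3200
The z_c×3200 term appears on both sides and cancels. Collect the known terms of each column as K = Σ(ρt)_known − 3200 × (depth of known layers): K_1 = 901.55 − 3200×34.765 = −110346.45; K_2 = 62100 − 3200×(1.07 + 22.5) = −13324.
Balance: K_1 + 34.4×ρ = K_2, so ρ = (K_2 − K_1)/34.4 = 97022.4/34.4 = 2820 kg/m³.

2820 kg/m³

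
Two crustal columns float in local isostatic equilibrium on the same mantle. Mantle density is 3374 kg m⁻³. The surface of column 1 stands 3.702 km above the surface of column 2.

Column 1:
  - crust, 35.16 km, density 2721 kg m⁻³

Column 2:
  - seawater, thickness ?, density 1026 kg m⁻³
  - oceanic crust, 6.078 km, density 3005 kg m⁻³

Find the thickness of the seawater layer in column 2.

3.5 km

Take the compensation level at the base of the deeper column (depth z_c below the surface of column 1) and equate Σ ρ_i t_i down to z_c; mantle fills any gap and the z_c terms cancel.
Column 1: 35.16×2721 + (z_c − 35.16)×3374
Column 2: 3.702×0 + x×1026 + 6.078×3005 + (z_c − 3.702 − 6.078 − x)×3374
The z_c×3374 term appears on both sides and cancels. Collect the known terms of each column as K = Σ(ρt)_known − 3374 × (depth of known layers): K_1 = 95670.36 − 3374×35.16 = −22959.48; K_2 = 18264.39 − 3374×(3.702 + 6.078) = −14733.33.
Balance: K_1 = K_2 − x×(3374 − 1026), so x = (K_2 − K_1)/(3374 − 1026) = 8226.15/2348 = 3.5 km.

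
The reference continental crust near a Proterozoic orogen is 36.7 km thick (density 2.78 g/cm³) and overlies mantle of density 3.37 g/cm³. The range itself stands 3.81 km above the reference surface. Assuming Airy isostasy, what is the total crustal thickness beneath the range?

Root depth r = h ρ_c / (ρ_m − ρ_c) = 3.81 km × 2.78 / 0.59 = 17.95 km.
Total thickness = T + h + r = 36.7 km + 3.81 km + 17.95 km = 58.5 km.

58.5 km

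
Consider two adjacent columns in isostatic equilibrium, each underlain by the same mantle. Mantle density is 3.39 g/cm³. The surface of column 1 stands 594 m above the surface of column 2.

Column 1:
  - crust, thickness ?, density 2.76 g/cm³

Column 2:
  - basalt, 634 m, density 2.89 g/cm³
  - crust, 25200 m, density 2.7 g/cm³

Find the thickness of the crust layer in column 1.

31300 m

Take the compensation level at the base of the deeper column (depth z_c below the surface of column 1) and equate Σ ρ_i t_i down to z_c; mantle fills any gap and the z_c terms cancel.
Column 1: x×2.76 + (z_c − 0 − x)×3.39
Column 2: 594×0 + 634×2.89 + 25200×2.7 + (z_c − 594 − 25834)×3.39
The z_c×3.39 term appears on both sides and cancels. Collect the known terms of each column as K = Σ(ρt)_known − 3.39 × (depth of known layers): K_1 = 0 − 3.39×0 = 0; K_2 = 69872.26 − 3.39×(594 + 25834) = −19718.66.
Balance: K_1 − x×(3.39 − 2.76) = K_2, so x = (K_1 − K_2)/(3.39 − 2.76) = 19718.7/0.63 = 31300 m.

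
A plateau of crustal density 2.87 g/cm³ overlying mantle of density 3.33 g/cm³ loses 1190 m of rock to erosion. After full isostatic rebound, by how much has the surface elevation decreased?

Rebound u = e ρ_c/ρ_m = 1190 m × 2.87/3.33 = 1026 m.
Net surface drop = e − u = 1190 m − 1026 m = e (ρ_m − ρ_c)/ρ_m = 164 m.

164 m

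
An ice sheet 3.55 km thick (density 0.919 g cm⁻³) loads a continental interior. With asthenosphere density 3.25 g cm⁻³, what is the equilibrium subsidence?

For local isostatic compensation: the ice load ρ_ice t is balanced by mantle displaced below, ρ_m s.
s = t ρ_ice / ρ_m = 3.55 km × 0.919/3.25 = 1 km.

1 km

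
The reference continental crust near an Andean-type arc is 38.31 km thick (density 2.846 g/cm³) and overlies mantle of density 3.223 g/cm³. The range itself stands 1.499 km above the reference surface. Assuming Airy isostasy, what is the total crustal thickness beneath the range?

51.1 km

Root depth r = h ρ_c / (ρ_m − ρ_c) = 1.499 km × 2.846 / 0.377 = 11.32 km.
Total thickness = T + h + r = 38.31 km + 1.499 km + 11.32 km = 51.1 km.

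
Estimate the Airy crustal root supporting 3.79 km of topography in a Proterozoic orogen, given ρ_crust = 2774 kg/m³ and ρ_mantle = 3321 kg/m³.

Equating mass per unit area of the two columns: the weight of the topography is balanced by the buoyancy of the root, ρ_c h = (ρ_m − ρ_c) r.
r = h · ρ_c / (ρ_m − ρ_c) = 3.79 km × 2774 / (3321 − 2774) = 19.2 km.

19.2 km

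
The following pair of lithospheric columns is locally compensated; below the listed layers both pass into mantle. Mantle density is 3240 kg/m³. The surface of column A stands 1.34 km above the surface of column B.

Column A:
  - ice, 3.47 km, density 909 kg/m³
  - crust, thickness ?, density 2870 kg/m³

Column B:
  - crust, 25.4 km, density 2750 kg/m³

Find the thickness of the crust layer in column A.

Take the compensation level at the base of the deeper column (depth z_c below the surface of column A) and equate Σ ρ_i t_i down to z_c; mantle fills any gap and the z_c terms cancel.
Column A: 3.47×909 + x×2870 + (z_c − 3.47 − x)×3240
Column B: 1.34×0 + 25.4×2750 + (z_c − 1.34 − 25.4)×3240
The z_c×3240 term appears on both sides and cancels. Collect the known terms of each column as K = Σ(ρt)_known − 3240 × (depth of known layers): K_A = 3154.23 − 3240×3.47 = −8088.57; K_B = 69850 − 3240×(1.34 + 25.4) = −16787.6.
Balance: K_A − x×(3240 − 2870) = K_B, so x = (K_A − K_B)/(3240 − 2870) = 8699.03/370 = 23.5 km.

23.5 km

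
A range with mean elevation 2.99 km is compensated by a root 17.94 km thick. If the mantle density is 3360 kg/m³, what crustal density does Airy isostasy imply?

2880 kg/m³

ρ_c h = (ρ_m − ρ_c) r → ρ_c (h + r) = ρ_m r → ρ_c = ρ_m r / (h + r).
ρ_c = 3360 × 17.94 km / (2.99 km + 17.94 km) = 2880 kg/m³.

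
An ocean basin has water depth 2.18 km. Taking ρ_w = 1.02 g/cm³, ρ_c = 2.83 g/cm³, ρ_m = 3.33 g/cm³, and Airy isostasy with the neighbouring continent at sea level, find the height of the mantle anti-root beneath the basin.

7.89 km

For local isostatic compensation: replacing crust with seawater at the top is compensated by replacing crust with mantle at the base: d (ρ_c − ρ_w) = a (ρ_m − ρ_c).
a = d (ρ_c − ρ_w)/(ρ_m − ρ_c) = 2.18 km × 1.81/0.5 = 7.89 km.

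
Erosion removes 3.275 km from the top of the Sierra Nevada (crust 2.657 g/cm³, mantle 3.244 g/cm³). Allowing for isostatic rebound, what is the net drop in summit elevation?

0.593 km

Rebound u = e ρ_c/ρ_m = 3.275 km × 2.657/3.244 = 2.682 km.
Net surface drop = e − u = 3.275 km − 2.682 km = e (ρ_m − ρ_c)/ρ_m = 0.593 km.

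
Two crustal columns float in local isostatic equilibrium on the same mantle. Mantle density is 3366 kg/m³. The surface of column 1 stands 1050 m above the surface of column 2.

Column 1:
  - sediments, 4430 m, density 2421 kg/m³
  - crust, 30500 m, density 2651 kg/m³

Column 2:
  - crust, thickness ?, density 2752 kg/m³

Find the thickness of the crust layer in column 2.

Take the compensation level at the base of the deeper column (depth z_c below the surface of column 1) and equate Σ ρ_i t_i down to z_c; mantle fills any gap and the z_c terms cancel.
Column 1: 4430×2421 + 30500×2651 + (z_c − 34930)×3366
Column 2: 1050×0 + x×2752 + (z_c − 1050 − 0 − x)×3366
The z_c×3366 term appears on both sides and cancels. Collect the known terms of each column as K = Σ(ρt)_known − 3366 × (depth of known layers): K_1 = 91580530 − 3366×34930 = −25993850; K_2 = 0 − 3366×(1050 + 0) = −3534300.
Balance: K_1 = K_2 − x×(3366 − 2752), so x = (K_2 − K_1)/(3366 − 2752) = 22459600/614 = 36600 m.

36600 m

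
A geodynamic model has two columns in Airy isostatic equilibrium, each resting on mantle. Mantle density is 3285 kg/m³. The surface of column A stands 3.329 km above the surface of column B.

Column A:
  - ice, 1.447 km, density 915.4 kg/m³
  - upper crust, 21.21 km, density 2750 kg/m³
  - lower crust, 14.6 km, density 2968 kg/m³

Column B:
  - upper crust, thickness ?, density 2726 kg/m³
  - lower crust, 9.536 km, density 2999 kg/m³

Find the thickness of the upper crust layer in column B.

10.3 km

Take the compensation level at the base of the deeper column (depth z_c below the surface of column A) and equate Σ ρ_i t_i down to z_c; mantle fills any gap and the z_c terms cancel.
Column A: 1.447×915.4 + 21.21×2750 + 14.6×2968 + (z_c − 37.257)×3285
Column B: 3.329×0 + x×2726 + 9.536×2999 + (z_c − 3.329 − 9.536 − x)×3285
The z_c×3285 term appears on both sides and cancels. Collect the known terms of each column as K = Σ(ρt)_known − 3285 × (depth of known layers): K_A = 102984.884 − 3285×37.257 = −19404.3612; K_B = 28598.464 − 3285×(3.329 + 9.536) = −13663.061.
Balance: K_A = K_B − x×(3285 − 2726), so x = (K_B − K_A)/(3285 − 2726) = 5741.3/559 = 10.3 km.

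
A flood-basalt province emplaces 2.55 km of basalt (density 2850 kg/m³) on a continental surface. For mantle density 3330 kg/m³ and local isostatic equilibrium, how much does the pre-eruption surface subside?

2.18 km

Subaerial loading: s = t ρ_load / ρ_m.
s = 2.55 km × 2850/3330 = 2.18 km.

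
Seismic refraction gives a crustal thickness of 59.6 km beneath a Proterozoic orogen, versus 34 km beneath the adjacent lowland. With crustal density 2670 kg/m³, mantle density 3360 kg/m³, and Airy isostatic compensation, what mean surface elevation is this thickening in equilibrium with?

Excess crust Δ = 59.6 km − 34 km = 25.6 km, split between elevation h and root r with h + r = Δ.
Airy balance ρ_c h = (ρ_m − ρ_c) r gives r = h ρ_c/(ρ_m − ρ_c), so h (1 + ρ_c/(ρ_m − ρ_c)) = Δ, i.e. h = Δ (ρ_m − ρ_c)/ρ_m.
h = 25.6 km × 690/3360 = 5.26 km.

5.26 km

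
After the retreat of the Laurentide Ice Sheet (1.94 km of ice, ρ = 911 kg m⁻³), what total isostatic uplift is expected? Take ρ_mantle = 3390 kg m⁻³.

Removing the load lets mantle flow back in; uplift u satisfies ρ_ice t = ρ_m u.
u = t ρ_ice/ρ_m = 1.94 km × 911/3390 = 0.521 km.

0.521 km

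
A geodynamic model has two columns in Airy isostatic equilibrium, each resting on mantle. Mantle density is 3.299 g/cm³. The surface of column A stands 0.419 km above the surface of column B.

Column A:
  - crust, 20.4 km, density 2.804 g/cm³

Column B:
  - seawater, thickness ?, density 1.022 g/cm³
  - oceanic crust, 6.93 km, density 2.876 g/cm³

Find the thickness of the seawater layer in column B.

2.54 km

Take the compensation level at the base of the deeper column (depth z_c below the surface of column A) and equate Σ ρ_i t_i down to z_c; mantle fills any gap and the z_c terms cancel.
Column A: 20.4×2.804 + (z_c − 20.4)×3.299
Column B: 0.419×0 + x×1.022 + 6.93×2.876 + (z_c − 0.419 − 6.93 − x)×3.299
The z_c×3.299 term appears on both sides and cancels. Collect the known terms of each column as K = Σ(ρt)_known − 3.299 × (depth of known layers): K_A = 57.2016 − 3.299×20.4 = −10.098; K_B = 19.93068 − 3.299×(0.419 + 6.93) = −4.313671.
Balance: K_A = K_B − x×(3.299 − 1.022), so x = (K_B − K_A)/(3.299 − 1.022) = 5.78433/2.277 = 2.54 km.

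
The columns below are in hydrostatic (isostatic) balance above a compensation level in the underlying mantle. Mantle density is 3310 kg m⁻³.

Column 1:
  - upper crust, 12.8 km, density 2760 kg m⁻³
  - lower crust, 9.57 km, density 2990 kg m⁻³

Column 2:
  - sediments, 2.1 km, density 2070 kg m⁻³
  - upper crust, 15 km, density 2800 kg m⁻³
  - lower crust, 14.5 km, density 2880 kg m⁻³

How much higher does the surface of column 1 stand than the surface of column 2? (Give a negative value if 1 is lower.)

−1.93 km

For any compensation level in the mantle, the mantle terms cancel and isostasy reduces to e = (Σt_1 − Σt_2) − (Σ(ρt)_1 − Σ(ρt)_2) / ρ_m.
Σt_1 = 22.37 km; Σt_2 = 31.6 km; Σ(ρt)_1 = 63942.3; Σ(ρt)_2 = 88107 (in km·kg m⁻³).
e = (22.37 − 31.6) − (63942.3 − 88107) / 3310 = −1.93 km.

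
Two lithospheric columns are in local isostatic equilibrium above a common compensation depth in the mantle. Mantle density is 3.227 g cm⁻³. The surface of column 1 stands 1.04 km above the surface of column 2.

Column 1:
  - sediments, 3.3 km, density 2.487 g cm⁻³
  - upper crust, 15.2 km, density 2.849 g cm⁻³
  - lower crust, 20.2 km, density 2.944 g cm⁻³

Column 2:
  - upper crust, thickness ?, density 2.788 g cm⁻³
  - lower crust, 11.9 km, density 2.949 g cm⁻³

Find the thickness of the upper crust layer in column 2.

Take the compensation level at the base of the deeper column (depth z_c below the surface of column 1) and equate Σ ρ_i t_i down to z_c; mantle fills any gap and the z_c terms cancel.
Column 1: 3.3×2.487 + 15.2×2.849 + 20.2×2.944 + (z_c − 38.7)×3.227
Column 2: 1.04×0 + x×2.788 + 11.9×2.949 + (z_c − 1.04 − 11.9 − x)×3.227
The z_c×3.227 term appears on both sides and cancels. Collect the known terms of each column as K = Σ(ρt)_known − 3.227 × (depth of known layers): K_1 = 110.9807 − 3.227×38.7 = −13.9042; K_2 = 35.0931 − 3.227×(1.04 + 11.9) = −6.66428.
Balance: K_1 = K_2 − x×(3.227 − 2.788), so x = (K_2 − K_1)/(3.227 − 2.788) = 7.23992/0.439 = 16.5 km.

16.5 km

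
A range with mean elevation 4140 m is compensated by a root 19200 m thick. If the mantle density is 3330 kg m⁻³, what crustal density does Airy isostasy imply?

ρ_c h = (ρ_m − ρ_c) r → ρ_c (h + r) = ρ_m r → ρ_c = ρ_m r / (h + r).
ρ_c = 3330 × 19200 m / (4140 m + 19200 m) = 2740 kg m⁻³.

2740 kg m⁻³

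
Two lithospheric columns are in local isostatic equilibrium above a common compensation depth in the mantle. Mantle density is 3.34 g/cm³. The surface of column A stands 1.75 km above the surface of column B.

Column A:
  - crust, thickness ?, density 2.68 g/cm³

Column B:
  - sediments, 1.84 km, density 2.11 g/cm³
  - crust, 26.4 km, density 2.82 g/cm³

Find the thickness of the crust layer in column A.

Take the compensation level at the base of the deeper column (depth z_c below the surface of column A) and equate Σ ρ_i t_i down to z_c; mantle fills any gap and the z_c terms cancel.
Column A: x×2.68 + (z_c − 0 − x)×3.34
Column B: 1.75×0 + 1.84×2.11 + 26.4×2.82 + (z_c − 1.75 − 28.24)×3.34
The z_c×3.34 term appears on both sides and cancels. Collect the known terms of each column as K = Σ(ρt)_known − 3.34 × (depth of known layers): K_A = 0 − 3.34×0 = 0; K_B = 78.3304 − 3.34×(1.75 + 28.24) = −21.8362.
Balance: K_A − x×(3.34 − 2.68) = K_B, so x = (K_A − K_B)/(3.34 − 2.68) = 21.8362/0.66 = 33.1 km.

33.1 km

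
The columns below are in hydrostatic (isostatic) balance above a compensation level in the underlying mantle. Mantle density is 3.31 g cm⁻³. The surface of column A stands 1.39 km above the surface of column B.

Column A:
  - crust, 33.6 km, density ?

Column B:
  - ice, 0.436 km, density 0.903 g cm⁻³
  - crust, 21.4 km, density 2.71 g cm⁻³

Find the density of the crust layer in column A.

2.76 g cm⁻³

Take the compensation level at the base of the deeper column (depth z_c below the surface of column A) and equate Σ ρ_i t_i down to z_c; mantle fills any gap and the z_c terms cancel.
Column A: 33.6×ρ + (z_c − 33.6)×3.31
Column B: 1.39×0 + 0.436×0.903 + 21.4×2.71 + (z_c − 1.39 − 21.836)×3.31
The z_c×3.31 term appears on both sides and cancels. Collect the known terms of each column as K = Σ(ρt)_known − 3.31 × (depth of known layers): K_A = 0 − 3.31×33.6 = −111.216; K_B = 58.387708 − 3.31×(1.39 + 21.836) = −18.490352.
Balance: K_A + 33.6×ρ = K_B, so ρ = (K_B − K_A)/33.6 = 92.7256/33.6 = 2.76 g cm⁻³.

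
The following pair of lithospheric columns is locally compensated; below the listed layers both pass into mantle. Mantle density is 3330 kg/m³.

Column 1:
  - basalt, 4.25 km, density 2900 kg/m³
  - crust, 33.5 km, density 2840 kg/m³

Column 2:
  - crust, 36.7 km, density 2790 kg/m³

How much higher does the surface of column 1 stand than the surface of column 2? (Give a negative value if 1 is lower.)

For any compensation level in the mantle, the mantle terms cancel and isostasy reduces to e = (Σt_1 − Σt_2) − (Σ(ρt)_1 − Σ(ρt)_2) / ρ_m.
Σt_1 = 37.75 km; Σt_2 = 36.7 km; Σ(ρt)_1 = 107465; Σ(ρt)_2 = 102393 (in km·kg/m³).
e = (37.75 − 36.7) − (107465 − 102393) / 3330 = −0.473 km.

−0.473 km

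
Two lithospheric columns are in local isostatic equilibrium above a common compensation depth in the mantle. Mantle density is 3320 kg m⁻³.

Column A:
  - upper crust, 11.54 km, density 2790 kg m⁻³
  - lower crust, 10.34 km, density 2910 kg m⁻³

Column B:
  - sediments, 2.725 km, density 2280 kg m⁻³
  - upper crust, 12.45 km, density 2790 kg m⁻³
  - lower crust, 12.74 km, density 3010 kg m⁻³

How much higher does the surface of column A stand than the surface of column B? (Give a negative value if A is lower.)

For any compensation level in the mantle, the mantle terms cancel and isostasy reduces to e = (Σt_A − Σt_B) − (Σ(ρt)_A − Σ(ρt)_B) / ρ_m.
Σt_A = 21.88 km; Σt_B = 27.915 km; Σ(ρt)_A = 62286; Σ(ρt)_B = 79295.9 (in km·kg m⁻³).
e = (21.88 − 27.915) − (62286 − 79295.9) / 3320 = −0.912 km.

−0.912 km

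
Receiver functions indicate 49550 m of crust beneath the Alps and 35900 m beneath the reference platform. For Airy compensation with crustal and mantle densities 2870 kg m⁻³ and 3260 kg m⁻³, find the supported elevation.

Excess crust Δ = 49550 m − 35900 m = 13650 m, split between elevation h and root r with h + r = Δ.
Airy balance ρ_c h = (ρ_m − ρ_c) r gives r = h ρ_c/(ρ_m − ρ_c), so h (1 + ρ_c/(ρ_m − ρ_c)) = Δ, i.e. h = Δ (ρ_m − ρ_c)/ρ_m.
h = 13650 m × 390/3260 = 1630 m.

1630 m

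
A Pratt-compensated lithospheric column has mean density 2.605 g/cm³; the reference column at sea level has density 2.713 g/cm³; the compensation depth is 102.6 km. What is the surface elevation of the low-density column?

ρ_ref D = ρ (D + h) → h = D (ρ_ref − ρ)/ρ.
h = 102.6 km × (2.713 − 2.605)/2.605 = 4.25 km.

4.25 km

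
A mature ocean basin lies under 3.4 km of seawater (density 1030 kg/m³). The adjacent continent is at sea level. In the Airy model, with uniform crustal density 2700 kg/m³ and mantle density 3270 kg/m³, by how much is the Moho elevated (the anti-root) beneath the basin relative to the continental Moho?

Isostatic balance requires: replacing crust with seawater at the top is compensated by replacing crust with mantle at the base: d (ρ_c − ρ_w) = a (ρ_m − ρ_c).
a = d (ρ_c − ρ_w)/(ρ_m − ρ_c) = 3.4 km × 1670/570 = 9.96 km.

9.96 km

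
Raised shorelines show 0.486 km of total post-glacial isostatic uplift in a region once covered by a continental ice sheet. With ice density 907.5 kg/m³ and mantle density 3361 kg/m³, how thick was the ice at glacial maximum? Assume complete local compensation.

u = t ρ_ice/ρ_m → t = u ρ_m/ρ_ice = 0.486 km × 3361/907.5 = 1.8 km.

1.8 km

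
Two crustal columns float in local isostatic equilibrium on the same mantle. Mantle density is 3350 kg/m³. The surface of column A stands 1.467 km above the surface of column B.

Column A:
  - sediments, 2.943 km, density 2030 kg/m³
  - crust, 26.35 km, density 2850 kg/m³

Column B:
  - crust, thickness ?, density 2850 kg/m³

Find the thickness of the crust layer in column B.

Take the compensation level at the base of the deeper column (depth z_c below the surface of column A) and equate Σ ρ_i t_i down to z_c; mantle fills any gap and the z_c terms cancel.
Column A: 2.943×2030 + 26.35×2850 + (z_c − 29.293)×3350
Column B: 1.467×0 + x×2850 + (z_c − 1.467 − 0 − x)×3350
The z_c×3350 term appears on both sides and cancels. Collect the known terms of each column as K = Σ(ρt)_known − 3350 × (depth of known layers): K_A = 81071.79 − 3350×29.293 = −17059.76; K_B = 0 − 3350×(1.467 + 0) = −4914.45.
Balance: K_A = K_B − x×(3350 − 2850), so x = (K_B − K_A)/(3350 − 2850) = 12145.3/500 = 24.3 km.

24.3 km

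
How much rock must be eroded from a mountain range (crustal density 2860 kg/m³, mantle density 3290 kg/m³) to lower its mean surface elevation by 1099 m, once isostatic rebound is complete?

Net drop Δ = e − u = e − e ρ_c/ρ_m = e (ρ_m − ρ_c)/ρ_m.
e = Δ ρ_m/(ρ_m − ρ_c) = 1099 m × 3290/430 = 8410 m.

8410 m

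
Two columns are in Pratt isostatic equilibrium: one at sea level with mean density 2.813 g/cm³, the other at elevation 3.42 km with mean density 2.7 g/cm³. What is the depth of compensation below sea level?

81.7 km

ρ_ref D = ρ (D + h) → D (ρ_ref − ρ) = ρ h.
D = ρ h/(ρ_ref − ρ) = 2.7 × 3.42 km/(2.813 − 2.7) = 81.7 km.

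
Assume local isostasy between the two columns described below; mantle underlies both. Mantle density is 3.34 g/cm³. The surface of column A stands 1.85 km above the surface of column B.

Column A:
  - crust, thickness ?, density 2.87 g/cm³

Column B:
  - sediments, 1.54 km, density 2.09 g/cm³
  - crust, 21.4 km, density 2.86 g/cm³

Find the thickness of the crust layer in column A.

39.1 km

Take the compensation level at the base of the deeper column (depth z_c below the surface of column A) and equate Σ ρ_i t_i down to z_c; mantle fills any gap and the z_c terms cancel.
Column A: x×2.87 + (z_c − 0 − x)×3.34
Column B: 1.85×0 + 1.54×2.09 + 21.4×2.86 + (z_c − 1.85 − 22.94)×3.34
The z_c×3.34 term appears on both sides and cancels. Collect the known terms of each column as K = Σ(ρt)_known − 3.34 × (depth of known layers): K_A = 0 − 3.34×0 = 0; K_B = 64.4226 − 3.34×(1.85 + 22.94) = −18.376.
Balance: K_A − x×(3.34 − 2.87) = K_B, so x = (K_A − K_B)/(3.34 − 2.87) = 18.376/0.47 = 39.1 km.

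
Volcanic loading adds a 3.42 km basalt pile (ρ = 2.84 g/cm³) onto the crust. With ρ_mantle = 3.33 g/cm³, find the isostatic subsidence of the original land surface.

Subaerial loading: s = t ρ_load / ρ_m.
s = 3.42 km × 2.84/3.33 = 2.92 km.

2.92 km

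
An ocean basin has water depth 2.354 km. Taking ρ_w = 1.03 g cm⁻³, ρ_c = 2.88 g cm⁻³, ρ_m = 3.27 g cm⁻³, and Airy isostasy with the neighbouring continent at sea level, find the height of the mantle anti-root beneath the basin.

11.2 km

Balancing pressure at the compensation depth: replacing crust with seawater at the top is compensated by replacing crust with mantle at the base: d (ρ_c − ρ_w) = a (ρ_m − ρ_c).
a = d (ρ_c − ρ_w)/(ρ_m − ρ_c) = 2.354 km × 1.85/0.39 = 11.2 km.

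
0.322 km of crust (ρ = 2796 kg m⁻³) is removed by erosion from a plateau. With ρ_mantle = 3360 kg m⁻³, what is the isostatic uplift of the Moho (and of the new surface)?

Unloading: uplift u = e ρ_c/ρ_m = 0.322 km × 2796/3360 = 0.268 km.

0.268 km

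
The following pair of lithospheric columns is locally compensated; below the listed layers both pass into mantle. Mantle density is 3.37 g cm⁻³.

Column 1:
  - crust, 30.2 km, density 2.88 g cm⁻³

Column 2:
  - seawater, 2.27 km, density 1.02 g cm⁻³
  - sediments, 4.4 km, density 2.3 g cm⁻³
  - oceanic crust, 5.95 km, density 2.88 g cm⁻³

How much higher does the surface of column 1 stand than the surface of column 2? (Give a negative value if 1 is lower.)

0.546 km

For any compensation level in the mantle, the mantle terms cancel and isostasy reduces to e = (Σt_1 − Σt_2) − (Σ(ρt)_1 − Σ(ρt)_2) / ρ_m.
Σt_1 = 30.2 km; Σt_2 = 12.62 km; Σ(ρt)_1 = 86.976; Σ(ρt)_2 = 29.5714 (in km·g cm⁻³).
e = (30.2 − 12.62) − (86.976 − 29.5714) / 3.37 = 0.546 km.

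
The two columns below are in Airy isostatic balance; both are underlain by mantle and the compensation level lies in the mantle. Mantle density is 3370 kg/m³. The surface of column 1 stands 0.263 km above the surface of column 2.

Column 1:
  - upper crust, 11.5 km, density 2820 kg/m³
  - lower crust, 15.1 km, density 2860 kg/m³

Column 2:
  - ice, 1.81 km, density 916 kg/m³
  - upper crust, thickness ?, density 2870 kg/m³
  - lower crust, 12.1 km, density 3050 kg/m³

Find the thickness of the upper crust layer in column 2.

Take the compensation level at the base of the deeper column (depth z_c below the surface of column 1) and equate Σ ρ_i t_i down to z_c; mantle fills any gap and the z_c terms cancel.
Column 1: 11.5×2820 + 15.1×2860 + (z_c − 26.6)×3370
Column 2: 0.263×0 + 1.81×916 + x×2870 + 12.1×3050 + (z_c − 0.263 − 13.91 − x)×3370
The z_c×3370 term appears on both sides and cancels. Collect the known terms of each column as K = Σ(ρt)_known − 3370 × (depth of known layers): K_1 = 75616 − 3370×26.6 = −14026; K_2 = 38562.96 − 3370×(0.263 + 13.91) = −9200.05.
Balance: K_1 = K_2 − x×(3370 − 2870), so x = (K_2 − K_1)/(3370 − 2870) = 4825.95/500 = 9.65 km.

9.65 km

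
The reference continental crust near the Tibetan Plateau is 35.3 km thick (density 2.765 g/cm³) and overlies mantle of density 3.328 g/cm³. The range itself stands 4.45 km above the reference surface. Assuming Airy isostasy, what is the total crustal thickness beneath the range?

Root depth r = h ρ_c / (ρ_m − ρ_c) = 4.45 km × 2.765 / 0.563 = 21.85 km.
Total thickness = T + h + r = 35.3 km + 4.45 km + 21.85 km = 61.6 km.

61.6 km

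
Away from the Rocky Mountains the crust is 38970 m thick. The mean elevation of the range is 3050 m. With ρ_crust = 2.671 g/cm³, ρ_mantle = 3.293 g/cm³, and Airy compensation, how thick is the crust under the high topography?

Root depth r = h ρ_c / (ρ_m − ρ_c) = 3050 m × 2.671 / 0.622 = 13100 m.
Total thickness = T + h + r = 38970 m + 3050 m + 13100 m = 55100 m.

55100 m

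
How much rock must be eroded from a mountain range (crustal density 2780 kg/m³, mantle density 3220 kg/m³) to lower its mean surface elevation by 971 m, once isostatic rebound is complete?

Net drop Δ = e − u = e − e ρ_c/ρ_m = e (ρ_m − ρ_c)/ρ_m.
e = Δ ρ_m/(ρ_m − ρ_c) = 971 m × 3220/440 = 7110 m.

7110 m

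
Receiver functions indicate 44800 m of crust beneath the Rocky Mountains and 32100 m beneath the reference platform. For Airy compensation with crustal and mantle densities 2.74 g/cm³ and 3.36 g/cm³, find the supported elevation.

Excess crust Δ = 44800 m − 32100 m = 12700 m, split between elevation h and root r with h + r = Δ.
Airy balance ρ_c h = (ρ_m − ρ_c) r gives r = h ρ_c/(ρ_m − ρ_c), so h (1 + ρ_c/(ρ_m − ρ_c)) = Δ, i.e. h = Δ (ρ_m − ρ_c)/ρ_m.
h = 12700 m × 0.62/3.36 = 2340 m.

2340 m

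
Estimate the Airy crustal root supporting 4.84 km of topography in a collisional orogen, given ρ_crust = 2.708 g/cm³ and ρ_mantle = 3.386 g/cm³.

For local isostatic compensation: the weight of the topography is balanced by the buoyancy of the root, ρ_c h = (ρ_m − ρ_c) r.
r = h · ρ_c / (ρ_m − ρ_c) = 4.84 km × 2.708 / (3.386 − 2.708) = 19.3 km.

19.3 km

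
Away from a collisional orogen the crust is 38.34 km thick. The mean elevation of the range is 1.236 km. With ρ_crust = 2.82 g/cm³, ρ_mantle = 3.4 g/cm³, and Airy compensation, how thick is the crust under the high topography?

Root depth r = h ρ_c / (ρ_m − ρ_c) = 1.236 km × 2.82 / 0.58 = 6.01 km.
Total thickness = T + h + r = 38.34 km + 1.236 km + 6.01 km = 45.6 km.

45.6 km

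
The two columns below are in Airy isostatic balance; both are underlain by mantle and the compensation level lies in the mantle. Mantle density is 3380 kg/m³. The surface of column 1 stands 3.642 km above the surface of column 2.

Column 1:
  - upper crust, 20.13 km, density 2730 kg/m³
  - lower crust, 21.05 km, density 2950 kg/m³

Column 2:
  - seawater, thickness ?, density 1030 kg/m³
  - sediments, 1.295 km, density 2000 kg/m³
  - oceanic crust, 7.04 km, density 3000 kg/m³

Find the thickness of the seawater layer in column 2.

Take the compensation level at the base of the deeper column (depth z_c below the surface of column 1) and equate Σ ρ_i t_i down to z_c; mantle fills any gap and the z_c terms cancel.
Column 1: 20.13×2730 + 21.05×2950 + (z_c − 41.18)×3380
Column 2: 3.642×0 + x×1030 + 1.295×2000 + 7.04×3000 + (z_c − 3.642 − 8.335 − x)×3380
The z_c×3380 term appears on both sides and cancels. Collect the known terms of each column as K = Σ(ρt)_known − 3380 × (depth of known layers): K_1 = 117052.4 − 3380×41.18 = −22136; K_2 = 23710 − 3380×(3.642 + 8.335) = −16772.26.
Balance: K_1 = K_2 − x×(3380 − 1030), so x = (K_2 − K_1)/(3380 − 1030) = 5363.74/2350 = 2.28 km.

2.28 km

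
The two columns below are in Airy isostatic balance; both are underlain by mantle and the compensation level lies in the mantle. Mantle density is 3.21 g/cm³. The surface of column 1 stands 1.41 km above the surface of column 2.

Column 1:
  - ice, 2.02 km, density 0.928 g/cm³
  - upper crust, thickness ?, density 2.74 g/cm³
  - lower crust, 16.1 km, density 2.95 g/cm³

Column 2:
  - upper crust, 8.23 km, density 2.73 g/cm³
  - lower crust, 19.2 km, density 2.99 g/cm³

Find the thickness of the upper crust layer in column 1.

8.31 km

Take the compensation level at the base of the deeper column (depth z_c below the surface of column 1) and equate Σ ρ_i t_i down to z_c; mantle fills any gap and the z_c terms cancel.
Column 1: 2.02×0.928 + x×2.74 + 16.1×2.95 + (z_c − 18.12 − x)×3.21
Column 2: 1.41×0 + 8.23×2.73 + 19.2×2.99 + (z_c − 1.41 − 27.43)×3.21
The z_c×3.21 term appears on both sides and cancels. Collect the known terms of each column as K = Σ(ρt)_known − 3.21 × (depth of known layers): K_1 = 49.36956 − 3.21×18.12 = −8.79564; K_2 = 79.8759 − 3.21×(1.41 + 27.43) = −12.7005.
Balance: K_1 − x×(3.21 − 2.74) = K_2, so x = (K_1 − K_2)/(3.21 − 2.74) = 3.90486/0.47 = 8.31 km.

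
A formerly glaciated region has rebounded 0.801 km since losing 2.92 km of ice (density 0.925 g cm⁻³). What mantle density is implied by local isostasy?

ρ_m = ρ_ice t / u = 0.925 × 2.92 km/0.801 km = 3.37 g cm⁻³.

3.37 g cm⁻³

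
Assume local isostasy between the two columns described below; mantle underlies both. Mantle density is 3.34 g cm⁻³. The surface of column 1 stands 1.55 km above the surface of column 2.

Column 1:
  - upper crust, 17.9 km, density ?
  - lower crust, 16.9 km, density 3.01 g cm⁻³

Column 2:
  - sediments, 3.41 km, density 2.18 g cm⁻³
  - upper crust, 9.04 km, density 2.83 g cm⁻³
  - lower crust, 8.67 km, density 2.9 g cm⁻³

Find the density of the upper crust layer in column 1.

2.67 g cm⁻³

Take the compensation level at the base of the deeper column (depth z_c below the surface of column 1) and equate Σ ρ_i t_i down to z_c; mantle fills any gap and the z_c terms cancel.
Column 1: 17.9×ρ + 16.9×3.01 + (z_c − 34.8)×3.34
Column 2: 1.55×0 + 3.41×2.18 + 9.04×2.83 + 8.67×2.9 + (z_c − 1.55 − 21.12)×3.34
The z_c×3.34 term appears on both sides and cancels. Collect the known terms of each column as K = Σ(ρt)_known − 3.34 × (depth of known layers): K_1 = 50.869 − 3.34×34.8 = −65.363; K_2 = 58.16 − 3.34×(1.55 + 21.12) = −17.5578.
Balance: K_1 + 17.9×ρ = K_2, so ρ = (K_2 − K_1)/17.9 = 47.8052/17.9 = 2.67 g cm⁻³.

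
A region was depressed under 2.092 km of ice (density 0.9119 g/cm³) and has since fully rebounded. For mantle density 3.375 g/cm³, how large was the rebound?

0.565 km

Removing the load lets mantle flow back in; uplift u satisfies ρ_ice t = ρ_m u.
u = t ρ_ice/ρ_m = 2.092 km × 0.9119/3.375 = 0.565 km.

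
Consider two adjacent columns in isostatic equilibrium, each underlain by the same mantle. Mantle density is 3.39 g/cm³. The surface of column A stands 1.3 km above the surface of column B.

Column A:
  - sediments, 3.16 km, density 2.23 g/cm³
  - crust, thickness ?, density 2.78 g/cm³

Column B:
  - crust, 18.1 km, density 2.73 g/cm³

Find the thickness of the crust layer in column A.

20.8 km

Take the compensation level at the base of the deeper column (depth z_c below the surface of column A) and equate Σ ρ_i t_i down to z_c; mantle fills any gap and the z_c terms cancel.
Column A: 3.16×2.23 + x×2.78 + (z_c − 3.16 − x)×3.39
Column B: 1.3×0 + 18.1×2.73 + (z_c − 1.3 − 18.1)×3.39
The z_c×3.39 term appears on both sides and cancels. Collect the known terms of each column as K = Σ(ρt)_known − 3.39 × (depth of known layers): K_A = 7.0468 − 3.39×3.16 = −3.6656; K_B = 49.413 − 3.39×(1.3 + 18.1) = −16.353.
Balance: K_A − x×(3.39 − 2.78) = K_B, so x = (K_A − K_B)/(3.39 − 2.78) = 12.6874/0.61 = 20.8 km.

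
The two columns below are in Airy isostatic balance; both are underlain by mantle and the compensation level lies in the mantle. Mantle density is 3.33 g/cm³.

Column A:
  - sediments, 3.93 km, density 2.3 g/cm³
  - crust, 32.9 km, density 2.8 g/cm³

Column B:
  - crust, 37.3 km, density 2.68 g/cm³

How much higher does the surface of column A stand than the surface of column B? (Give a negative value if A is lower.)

−0.829 km

For any compensation level in the mantle, the mantle terms cancel and isostasy reduces to e = (Σt_A − Σt_B) − (Σ(ρt)_A − Σ(ρt)_B) / ρ_m.
Σt_A = 36.83 km; Σt_B = 37.3 km; Σ(ρt)_A = 101.159; Σ(ρt)_B = 99.964 (in km·g/cm³).
e = (36.83 − 37.3) − (101.159 − 99.964) / 3.33 = −0.829 km.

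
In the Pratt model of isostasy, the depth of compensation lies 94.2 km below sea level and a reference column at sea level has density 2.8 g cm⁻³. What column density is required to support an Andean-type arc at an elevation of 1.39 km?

2.76 g cm⁻³

Pratt balance: ρ_ref D = ρ (D + h).
ρ = ρ_ref D/(D + h) = 2.8 × 94.2 km/(94.2 km + 1.39 km) = 2.76 g cm⁻³.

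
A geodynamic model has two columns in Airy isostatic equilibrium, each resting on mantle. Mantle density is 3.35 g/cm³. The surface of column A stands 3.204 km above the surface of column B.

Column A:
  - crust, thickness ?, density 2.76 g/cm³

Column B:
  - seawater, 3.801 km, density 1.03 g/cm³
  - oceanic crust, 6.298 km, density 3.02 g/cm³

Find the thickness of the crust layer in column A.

Take the compensation level at the base of the deeper column (depth z_c below the surface of column A) and equate Σ ρ_i t_i down to z_c; mantle fills any gap and the z_c terms cancel.
Column A: x×2.76 + (z_c − 0 − x)×3.35
Column B: 3.204×0 + 3.801×1.03 + 6.298×3.02 + (z_c − 3.204 − 10.099)×3.35
The z_c×3.35 term appears on both sides and cancels. Collect the known terms of each column as K = Σ(ρt)_known − 3.35 × (depth of known layers): K_A = 0 − 3.35×0 = 0; K_B = 22.93499 − 3.35×(3.204 + 10.099) = −21.63006.
Balance: K_A − x×(3.35 − 2.76) = K_B, so x = (K_A − K_B)/(3.35 − 2.76) = 21.6301/0.59 = 36.7 km.

36.7 km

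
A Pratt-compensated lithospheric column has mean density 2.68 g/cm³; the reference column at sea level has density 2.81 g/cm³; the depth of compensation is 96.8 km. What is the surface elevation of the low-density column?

4.7 km

ρ_ref D = ρ (D + h) → h = D (ρ_ref − ρ)/ρ.
h = 96.8 km × (2.81 − 2.68)/2.68 = 4.7 km.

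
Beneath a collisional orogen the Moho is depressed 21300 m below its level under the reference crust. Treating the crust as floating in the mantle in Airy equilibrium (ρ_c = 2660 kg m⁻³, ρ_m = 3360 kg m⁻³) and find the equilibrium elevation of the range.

5610 m

By Archimedes' principle applied to the lithosphere: ρ_c h = (ρ_m − ρ_c) r.
h = r (ρ_m − ρ_c) / ρ_c = 21300 m × (3360 − 2660) / 2660 = 5610 m.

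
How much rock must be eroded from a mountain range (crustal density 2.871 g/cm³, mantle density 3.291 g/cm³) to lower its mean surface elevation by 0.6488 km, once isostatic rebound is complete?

Net drop Δ = e − u = e − e ρ_c/ρ_m = e (ρ_m − ρ_c)/ρ_m.
e = Δ ρ_m/(ρ_m − ρ_c) = 0.6488 km × 3.291/0.42 = 5.08 km.

5.08 km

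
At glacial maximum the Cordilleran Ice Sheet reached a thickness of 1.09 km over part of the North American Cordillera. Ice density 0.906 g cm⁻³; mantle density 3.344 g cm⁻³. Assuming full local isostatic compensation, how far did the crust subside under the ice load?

Balancing pressure at the compensation depth: the ice load ρ_ice t is balanced by mantle displaced below, ρ_m s.
s = t ρ_ice / ρ_m = 1.09 km × 0.906/3.344 = 0.295 km.

0.295 km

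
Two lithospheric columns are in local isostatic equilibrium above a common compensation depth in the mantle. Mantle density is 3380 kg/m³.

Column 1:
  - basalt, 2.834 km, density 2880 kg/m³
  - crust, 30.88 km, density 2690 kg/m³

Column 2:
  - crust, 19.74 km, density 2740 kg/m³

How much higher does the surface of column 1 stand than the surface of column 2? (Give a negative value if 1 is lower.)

2.99 km

For any compensation level in the mantle, the mantle terms cancel and isostasy reduces to e = (Σt_1 − Σt_2) − (Σ(ρt)_1 − Σ(ρt)_2) / ρ_m.
Σt_1 = 33.714 km; Σt_2 = 19.74 km; Σ(ρt)_1 = 91229.12; Σ(ρt)_2 = 54087.6 (in km·kg/m³).
e = (33.714 − 19.74) − (91229.12 − 54087.6) / 3380 = 2.99 km.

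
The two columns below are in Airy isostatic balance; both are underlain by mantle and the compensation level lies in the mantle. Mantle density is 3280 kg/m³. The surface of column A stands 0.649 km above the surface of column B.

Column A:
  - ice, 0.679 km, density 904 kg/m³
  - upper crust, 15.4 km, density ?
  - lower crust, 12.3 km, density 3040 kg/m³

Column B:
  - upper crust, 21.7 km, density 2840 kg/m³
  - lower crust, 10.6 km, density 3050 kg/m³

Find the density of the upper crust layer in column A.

Take the compensation level at the base of the deeper column (depth z_c below the surface of column A) and equate Σ ρ_i t_i down to z_c; mantle fills any gap and the z_c terms cancel.
Column A: 0.679×904 + 15.4×ρ + 12.3×3040 + (z_c − 28.379)×3280
Column B: 0.649×0 + 21.7×2840 + 10.6×3050 + (z_c − 0.649 − 32.3)×3280
The z_c×3280 term appears on both sides and cancels. Collect the known terms of each column as K = Σ(ρt)_known − 3280 × (depth of known layers): K_A = 38005.816 − 3280×28.379 = −55077.304; K_B = 93958 − 3280×(0.649 + 32.3) = −14114.72.
Balance: K_A + 15.4×ρ = K_B, so ρ = (K_B − K_A)/15.4 = 40962.6/15.4 = 2660 kg/m³.

2660 kg/m³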